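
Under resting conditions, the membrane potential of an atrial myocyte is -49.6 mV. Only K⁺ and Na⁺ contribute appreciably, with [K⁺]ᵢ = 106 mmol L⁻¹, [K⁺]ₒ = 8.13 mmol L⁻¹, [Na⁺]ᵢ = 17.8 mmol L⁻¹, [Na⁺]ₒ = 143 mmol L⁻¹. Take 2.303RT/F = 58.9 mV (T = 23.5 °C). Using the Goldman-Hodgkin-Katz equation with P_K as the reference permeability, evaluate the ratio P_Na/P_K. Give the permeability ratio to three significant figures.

Let α = P_Na/P_K. GHK: Vm = 58.9·log₁₀[(Kₒ + α·Naₒ)/(Kᵢ + α·Naᵢ)].
10^(Vm/58.9) = 10^(-49.6/58.9) = 0.14384
So 0.14384·(Kᵢ + α·Naᵢ) = Kₒ + α·Naₒ → α = (0.14384·106.0 − 8.13) / (143.0 − 0.14384·17.8)
α = (15.25 − 8.13) / (143.0 − 2.56) = 7.118/140.4 = 0.05068

0.0507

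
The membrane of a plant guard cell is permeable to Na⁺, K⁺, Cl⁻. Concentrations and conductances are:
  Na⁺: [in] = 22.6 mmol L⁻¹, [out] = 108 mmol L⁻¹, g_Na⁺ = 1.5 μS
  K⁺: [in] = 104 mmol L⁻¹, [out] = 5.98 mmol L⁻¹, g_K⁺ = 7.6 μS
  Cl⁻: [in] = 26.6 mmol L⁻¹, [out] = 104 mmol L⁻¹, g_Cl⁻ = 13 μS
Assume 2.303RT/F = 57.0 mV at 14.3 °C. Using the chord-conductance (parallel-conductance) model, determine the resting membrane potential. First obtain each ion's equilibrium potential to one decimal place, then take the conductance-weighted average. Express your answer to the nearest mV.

E_Na⁺ = (57.0/1)·log₁₀(108/22.6) = 38.7 mV
E_K⁺ = (57.0/1)·log₁₀(5.98/104) = -70.7 mV
E_Cl⁻ = (57.0/-1)·log₁₀(104/26.6) = -33.8 mV
Vm = (Σ gᵢEᵢ)/(Σ gᵢ) = (1.5·38.7 + 7.6·-70.7 + 13·-33.8) / (1.5 + 7.6 + 13)
= -918.67 / 22.1 = -41.57 mV

-42 mV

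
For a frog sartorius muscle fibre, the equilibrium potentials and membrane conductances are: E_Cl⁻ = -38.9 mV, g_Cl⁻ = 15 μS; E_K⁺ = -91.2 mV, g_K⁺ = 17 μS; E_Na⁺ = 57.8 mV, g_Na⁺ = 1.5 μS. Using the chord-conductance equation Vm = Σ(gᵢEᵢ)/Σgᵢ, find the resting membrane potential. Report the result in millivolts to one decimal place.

-61.1 mV

Σ gᵢEᵢ = 15·(-38.9) + 17·(-91.2) + 1.5·(57.8) = -2047.20
Σ gᵢ = 15 + 17 + 1.5 = 33.5
Vm = -2047.20 / 33.5 = -61.11 mV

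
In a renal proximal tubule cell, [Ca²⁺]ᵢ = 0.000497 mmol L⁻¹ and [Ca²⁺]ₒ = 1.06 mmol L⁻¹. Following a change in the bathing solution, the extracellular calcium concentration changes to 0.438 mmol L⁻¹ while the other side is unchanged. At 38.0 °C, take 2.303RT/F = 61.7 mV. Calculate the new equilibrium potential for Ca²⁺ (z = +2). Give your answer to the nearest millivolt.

After the shift: [Ca²⁺]_out = 0.438, [Ca²⁺]_in = 0.000497 mmol L⁻¹.
E_new = (61.7/2)·log₁₀(0.438/0.000497) = 30.85 · (2.9451) = 90.86 mV

91 mV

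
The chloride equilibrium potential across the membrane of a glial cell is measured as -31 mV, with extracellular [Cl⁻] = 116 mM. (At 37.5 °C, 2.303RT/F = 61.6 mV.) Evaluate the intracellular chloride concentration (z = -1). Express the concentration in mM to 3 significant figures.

Nernst: E = (61.6/-1) · log₁₀([out]/[in]), so log₁₀([out]/[in]) = -31.0 × -1 / 61.6 = 0.5032.
[out]/[in] = 10^(0.5032) = 3.186.
[in] = 116 / 3.186 = 36.41 mM.

36.4 mM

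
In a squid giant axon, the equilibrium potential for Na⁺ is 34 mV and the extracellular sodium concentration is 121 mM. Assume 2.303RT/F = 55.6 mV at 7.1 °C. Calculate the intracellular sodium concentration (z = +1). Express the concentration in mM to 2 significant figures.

30 mM

Nernst: E = (55.6/1) · log₁₀([out]/[in]), so log₁₀([out]/[in]) = 34.0 × 1 / 55.6 = 0.6115.
[out]/[in] = 10^(0.6115) = 4.088.
[in] = 121 / 4.088 = 29.6 mM.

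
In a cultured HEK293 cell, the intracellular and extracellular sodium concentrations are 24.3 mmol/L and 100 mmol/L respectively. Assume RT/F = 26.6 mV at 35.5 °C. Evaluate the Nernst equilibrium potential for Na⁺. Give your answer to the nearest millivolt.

E = (26.6/z) · ln([Na⁺]_out/[Na⁺]_in) with z = +1.
= (26.6/1) · ln(100/24.3) = 26.60 · ln(4.115)
= 26.60 · (1.4147) = 37.63 mV

38 mV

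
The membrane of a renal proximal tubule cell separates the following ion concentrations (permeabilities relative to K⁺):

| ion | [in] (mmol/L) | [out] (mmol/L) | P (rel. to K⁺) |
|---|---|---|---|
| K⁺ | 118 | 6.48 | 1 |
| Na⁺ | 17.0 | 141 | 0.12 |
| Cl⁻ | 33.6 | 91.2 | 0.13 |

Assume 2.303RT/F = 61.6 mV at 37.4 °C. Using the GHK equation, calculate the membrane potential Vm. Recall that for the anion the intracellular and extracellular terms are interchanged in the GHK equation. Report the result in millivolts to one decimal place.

Vm = 61.6 · log₁₀[(Σ P·[cation]ₒ + Σ P·[anion]ᵢ) / (Σ P·[cation]ᵢ + Σ P·[anion]ₒ)]
Numerator = 1×6.48 + 0.12×141 + 0.13×33.6 = 27.77
Denominator = 1×118 + 0.12×17.0 + 0.13×91.2 = 131.9
Vm = 61.6 · log₁₀(0.21053) = 61.6 × (-0.6767) = -41.68 mV

-41.7 mV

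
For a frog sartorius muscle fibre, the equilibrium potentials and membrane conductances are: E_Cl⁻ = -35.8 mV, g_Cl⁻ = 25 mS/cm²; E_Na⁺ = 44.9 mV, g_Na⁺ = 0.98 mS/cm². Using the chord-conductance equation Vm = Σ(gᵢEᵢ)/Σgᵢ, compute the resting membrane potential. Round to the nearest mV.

-33 mV

Σ gᵢEᵢ = 25·(-35.8) + 0.98·(44.9) = -851.00
Σ gᵢ = 25 + 0.98 = 25.98
Vm = -851.00 / 25.98 = -32.76 mV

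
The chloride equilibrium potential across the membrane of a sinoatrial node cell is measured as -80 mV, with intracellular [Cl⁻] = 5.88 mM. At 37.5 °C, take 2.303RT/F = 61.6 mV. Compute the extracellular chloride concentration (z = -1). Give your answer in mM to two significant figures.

120 mM

Nernst: E = (61.6/-1) · log₁₀([out]/[in]), so log₁₀([out]/[in]) = -80.0 × -1 / 61.6 = 1.2987.
[out]/[in] = 10^(1.2987) = 19.89.
[out] = 19.89 × 5.88 = 117 mM.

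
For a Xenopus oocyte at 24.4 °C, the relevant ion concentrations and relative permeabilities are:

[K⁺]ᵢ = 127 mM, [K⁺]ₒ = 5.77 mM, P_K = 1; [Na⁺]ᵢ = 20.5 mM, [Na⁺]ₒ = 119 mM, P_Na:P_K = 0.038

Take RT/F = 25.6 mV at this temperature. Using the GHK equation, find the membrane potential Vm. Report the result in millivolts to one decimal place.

Vm = 25.6 · ln[(Σ P·[cation]ₒ + Σ P·[anion]ᵢ) / (Σ P·[cation]ᵢ + Σ P·[anion]ₒ)]
Numerator = 1×5.77 + 0.038×119 = 10.29
Denominator = 1×127 + 0.038×20.5 = 127.8
Vm = 25.6 · ln(0.080545) = 25.6 × (-2.5189) = -64.48 mV

-64.5 mV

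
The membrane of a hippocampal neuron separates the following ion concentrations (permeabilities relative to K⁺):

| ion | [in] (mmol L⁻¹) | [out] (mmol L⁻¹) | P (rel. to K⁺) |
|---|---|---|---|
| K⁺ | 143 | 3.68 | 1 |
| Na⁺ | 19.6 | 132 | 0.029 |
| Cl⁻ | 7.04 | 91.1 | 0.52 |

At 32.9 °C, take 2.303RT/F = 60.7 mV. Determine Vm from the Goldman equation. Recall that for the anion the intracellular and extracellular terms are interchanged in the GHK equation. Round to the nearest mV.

Vm = 60.7 · log₁₀[(Σ P·[cation]ₒ + Σ P·[anion]ᵢ) / (Σ P·[cation]ᵢ + Σ P·[anion]ₒ)]
Numerator = 1×3.68 + 0.029×132 + 0.52×7.04 = 11.17
Denominator = 1×143 + 0.029×19.6 + 0.52×91.1 = 190.9
Vm = 60.7 · log₁₀(0.058494) = 60.7 × (-1.2329) = -74.84 mV

-75 mV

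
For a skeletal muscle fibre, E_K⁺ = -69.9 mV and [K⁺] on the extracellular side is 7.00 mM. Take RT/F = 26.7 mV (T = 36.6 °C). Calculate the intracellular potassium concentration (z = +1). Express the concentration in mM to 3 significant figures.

Nernst: E = (26.7/1) · ln([out]/[in]), so ln([out]/[in]) = -69.9 × 1 / 26.7 = -2.6180.
[out]/[in] = e^(-2.6180) = 0.07295.
[in] = 7.00 / 0.07295 = 95.96 mM.

96.0 mM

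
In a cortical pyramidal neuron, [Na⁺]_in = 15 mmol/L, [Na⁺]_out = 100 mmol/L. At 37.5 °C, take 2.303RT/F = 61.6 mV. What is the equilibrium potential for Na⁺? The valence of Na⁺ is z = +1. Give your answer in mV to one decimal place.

E = (61.6/z) · log₁₀([Na⁺]_out/[Na⁺]_in) with z = +1.
= (61.6/1) · log₁₀(100/15) = 61.60 · log₁₀(6.667)
= 61.60 · (0.8239) = 50.75 mV

50.8 mV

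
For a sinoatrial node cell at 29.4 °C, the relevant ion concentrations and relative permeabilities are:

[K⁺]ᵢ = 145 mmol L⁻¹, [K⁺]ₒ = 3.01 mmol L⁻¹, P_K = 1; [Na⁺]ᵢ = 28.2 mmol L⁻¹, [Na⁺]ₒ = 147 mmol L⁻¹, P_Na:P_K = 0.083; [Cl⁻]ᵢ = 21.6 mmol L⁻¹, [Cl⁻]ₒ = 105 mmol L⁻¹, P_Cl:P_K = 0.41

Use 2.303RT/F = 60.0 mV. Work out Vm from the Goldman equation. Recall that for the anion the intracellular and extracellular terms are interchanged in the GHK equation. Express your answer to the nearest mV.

Vm = 60.0 · log₁₀[(Σ P·[cation]ₒ + Σ P·[anion]ᵢ) / (Σ P·[cation]ᵢ + Σ P·[anion]ₒ)]
Numerator = 1×3.01 + 0.083×147 + 0.41×21.6 = 24.07
Denominator = 1×145 + 0.083×28.2 + 0.41×105 = 190.4
Vm = 60.0 · log₁₀(0.12641) = 60.0 × (-0.8982) = -53.89 mV

-54 mV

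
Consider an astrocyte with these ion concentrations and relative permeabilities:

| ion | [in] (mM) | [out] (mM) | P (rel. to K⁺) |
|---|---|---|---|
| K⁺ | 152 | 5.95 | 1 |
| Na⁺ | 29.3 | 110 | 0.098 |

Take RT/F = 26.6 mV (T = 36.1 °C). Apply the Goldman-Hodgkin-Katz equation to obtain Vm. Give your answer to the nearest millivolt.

Vm = 26.6 · ln[(Σ P·[cation]ₒ + Σ P·[anion]ᵢ) / (Σ P·[cation]ᵢ + Σ P·[anion]ₒ)]
Numerator = 1×5.95 + 0.098×110 = 16.73
Denominator = 1×152 + 0.098×29.3 = 154.9
Vm = 26.6 · ln(0.10803) = 26.6 × (-2.2254) = -59.20 mV

-59 mV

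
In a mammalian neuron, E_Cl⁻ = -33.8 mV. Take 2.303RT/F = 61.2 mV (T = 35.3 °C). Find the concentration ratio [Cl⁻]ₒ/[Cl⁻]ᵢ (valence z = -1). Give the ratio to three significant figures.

log₁₀([out]/[in]) = E·z/(61.2) = -33.8 × -1 / 61.2 = 0.5523
[out]/[in] = 10^(0.5523) = 3.567

3.57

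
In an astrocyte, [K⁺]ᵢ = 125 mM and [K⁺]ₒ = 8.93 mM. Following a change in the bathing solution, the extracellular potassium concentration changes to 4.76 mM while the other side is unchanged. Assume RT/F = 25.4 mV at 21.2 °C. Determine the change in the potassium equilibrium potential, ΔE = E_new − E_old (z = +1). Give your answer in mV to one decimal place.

-16.0 mV

E_old = (25.4/1)·ln(8.93/125) = -67.03 mV
E_new = (25.4/1)·ln(4.76/125) = -83.01 mV
ΔE = -83.01 − (-67.03) = -15.98 mV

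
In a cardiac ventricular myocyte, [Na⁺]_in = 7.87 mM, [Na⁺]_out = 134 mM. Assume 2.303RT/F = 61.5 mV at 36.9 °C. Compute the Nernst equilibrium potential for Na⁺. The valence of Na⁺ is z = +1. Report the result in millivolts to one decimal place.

75.7 mV

E = (61.5/z) · log₁₀([Na⁺]_out/[Na⁺]_in) with z = +1.
= (61.5/1) · log₁₀(134/7.87) = 61.50 · log₁₀(17.03)
= 61.50 · (1.2311) = 75.71 mV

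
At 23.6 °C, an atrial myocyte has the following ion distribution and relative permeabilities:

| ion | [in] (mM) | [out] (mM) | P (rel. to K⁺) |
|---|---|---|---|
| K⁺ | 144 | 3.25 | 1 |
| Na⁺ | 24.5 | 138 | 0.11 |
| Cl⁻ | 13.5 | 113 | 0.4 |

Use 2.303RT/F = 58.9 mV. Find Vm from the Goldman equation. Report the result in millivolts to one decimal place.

Vm = 58.9 · log₁₀[(Σ P·[cation]ₒ + Σ P·[anion]ᵢ) / (Σ P·[cation]ᵢ + Σ P·[anion]ₒ)]
Numerator = 1×3.25 + 0.11×138 + 0.4×13.5 = 23.83
Denominator = 1×144 + 0.11×24.5 + 0.4×113 = 191.9
Vm = 58.9 · log₁₀(0.12418) = 58.9 × (-0.9059) = -53.36 mV

-53.4 mV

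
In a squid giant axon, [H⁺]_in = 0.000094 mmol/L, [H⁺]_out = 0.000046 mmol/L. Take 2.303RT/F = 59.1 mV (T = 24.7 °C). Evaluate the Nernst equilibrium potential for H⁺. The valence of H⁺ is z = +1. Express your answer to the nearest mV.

-18 mV

E = (59.1/z) · log₁₀([H⁺]_out/[H⁺]_in) with z = +1.
= (59.1/1) · log₁₀(0.000046/0.000094) = 59.10 · log₁₀(0.4894)
= 59.10 · (-0.3104) = -18.34 mV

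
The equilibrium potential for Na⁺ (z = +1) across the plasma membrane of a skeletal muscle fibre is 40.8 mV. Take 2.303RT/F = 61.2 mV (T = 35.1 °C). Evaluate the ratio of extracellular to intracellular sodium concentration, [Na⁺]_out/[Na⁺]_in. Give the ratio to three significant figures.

4.64

log₁₀([out]/[in]) = E·z/(61.2) = 40.8 × 1 / 61.2 = 0.6667
[out]/[in] = 10^(0.6667) = 4.642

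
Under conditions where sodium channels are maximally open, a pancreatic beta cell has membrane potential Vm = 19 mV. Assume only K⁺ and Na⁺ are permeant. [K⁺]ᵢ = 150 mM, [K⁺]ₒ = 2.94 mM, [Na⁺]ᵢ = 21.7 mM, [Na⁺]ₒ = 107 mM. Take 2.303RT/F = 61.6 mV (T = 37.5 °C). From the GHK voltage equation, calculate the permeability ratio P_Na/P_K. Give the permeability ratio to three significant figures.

4.81

Let α = P_Na/P_K. GHK: Vm = 61.6·log₁₀[(Kₒ + α·Naₒ)/(Kᵢ + α·Naᵢ)].
10^(Vm/61.6) = 10^(19.0/61.6) = 2.0344
So 2.0344·(Kᵢ + α·Naᵢ) = Kₒ + α·Naₒ → α = (2.0344·150.0 − 2.94) / (107.0 − 2.0344·21.7)
α = (305.2 − 2.94) / (107.0 − 44.15) = 302.2/62.85 = 4.808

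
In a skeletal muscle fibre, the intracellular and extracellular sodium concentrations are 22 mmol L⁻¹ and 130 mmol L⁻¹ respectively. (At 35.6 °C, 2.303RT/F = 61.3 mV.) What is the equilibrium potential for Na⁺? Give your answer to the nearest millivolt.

47 mV

E = (61.3/z) · log₁₀([Na⁺]_out/[Na⁺]_in) with z = +1.
= (61.3/1) · log₁₀(130/22) = 61.30 · log₁₀(5.909)
= 61.30 · (0.7715) = 47.29 mV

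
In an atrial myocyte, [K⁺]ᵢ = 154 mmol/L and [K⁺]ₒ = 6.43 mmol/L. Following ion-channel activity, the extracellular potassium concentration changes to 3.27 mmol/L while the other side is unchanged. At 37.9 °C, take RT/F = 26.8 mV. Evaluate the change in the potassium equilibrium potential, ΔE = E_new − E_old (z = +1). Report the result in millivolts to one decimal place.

-18.1 mV

E_old = (26.8/1)·ln(6.43/154) = -85.12 mV
E_new = (26.8/1)·ln(3.27/154) = -103.24 mV
ΔE = -103.24 − (-85.12) = -18.12 mV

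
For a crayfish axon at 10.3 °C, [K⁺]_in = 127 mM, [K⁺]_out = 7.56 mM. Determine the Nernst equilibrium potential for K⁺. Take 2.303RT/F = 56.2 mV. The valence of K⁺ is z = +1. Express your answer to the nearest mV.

E = (56.2/z) · log₁₀([K⁺]_out/[K⁺]_in) with z = +1.
= (56.2/1) · log₁₀(7.56/127) = 56.20 · log₁₀(0.05953)
= 56.20 · (-1.2253) = -68.86 mV

-69 mV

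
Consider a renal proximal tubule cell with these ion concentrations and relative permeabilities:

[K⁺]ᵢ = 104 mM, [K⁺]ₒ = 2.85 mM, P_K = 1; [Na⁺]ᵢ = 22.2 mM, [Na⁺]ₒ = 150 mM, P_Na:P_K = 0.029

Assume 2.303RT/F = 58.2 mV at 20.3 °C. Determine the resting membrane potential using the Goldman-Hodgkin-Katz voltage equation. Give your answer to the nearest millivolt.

-68 mV

Vm = 58.2 · log₁₀[(Σ P·[cation]ₒ + Σ P·[anion]ᵢ) / (Σ P·[cation]ᵢ + Σ P·[anion]ₒ)]
Numerator = 1×2.85 + 0.029×150 = 7.2
Denominator = 1×104 + 0.029×22.2 = 104.6
Vm = 58.2 · log₁₀(0.068805) = 58.2 × (-1.1624) = -67.65 mV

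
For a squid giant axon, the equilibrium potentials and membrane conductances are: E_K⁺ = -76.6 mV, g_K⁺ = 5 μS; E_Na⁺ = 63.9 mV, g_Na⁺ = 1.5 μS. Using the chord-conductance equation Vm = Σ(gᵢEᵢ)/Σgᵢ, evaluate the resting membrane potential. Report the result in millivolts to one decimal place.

-44.2 mV

Σ gᵢEᵢ = 5·(-76.6) + 1.5·(63.9) = -287.15
Σ gᵢ = 5 + 1.5 = 6.5
Vm = -287.15 / 6.5 = -44.18 mV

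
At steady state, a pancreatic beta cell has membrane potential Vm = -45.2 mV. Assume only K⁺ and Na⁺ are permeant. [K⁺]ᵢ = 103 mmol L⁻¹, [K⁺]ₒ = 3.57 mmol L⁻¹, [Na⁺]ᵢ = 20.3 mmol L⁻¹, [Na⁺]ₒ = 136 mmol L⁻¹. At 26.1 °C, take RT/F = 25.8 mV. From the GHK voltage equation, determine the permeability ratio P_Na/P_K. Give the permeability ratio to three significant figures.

0.108

Let α = P_Na/P_K. GHK: Vm = 25.8·ln[(Kₒ + α·Naₒ)/(Kᵢ + α·Naᵢ)].
e^(Vm/25.8) = e^(-45.2/25.8) = 0.17344
So 0.17344·(Kᵢ + α·Naᵢ) = Kₒ + α·Naₒ → α = (0.17344·103.0 − 3.57) / (136.0 − 0.17344·20.3)
α = (17.86 − 3.57) / (136.0 − 3.521) = 14.29/132.5 = 0.1079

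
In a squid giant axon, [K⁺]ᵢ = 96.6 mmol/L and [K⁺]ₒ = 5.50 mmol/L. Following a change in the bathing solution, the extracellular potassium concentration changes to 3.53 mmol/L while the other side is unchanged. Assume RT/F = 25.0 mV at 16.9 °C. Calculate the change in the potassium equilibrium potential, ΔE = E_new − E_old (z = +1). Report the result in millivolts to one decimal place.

E_old = (25.0/1)·ln(5.50/96.6) = -71.65 mV
E_new = (25.0/1)·ln(3.53/96.6) = -82.73 mV
ΔE = -82.73 − (-71.65) = -11.09 mV

-11.1 mV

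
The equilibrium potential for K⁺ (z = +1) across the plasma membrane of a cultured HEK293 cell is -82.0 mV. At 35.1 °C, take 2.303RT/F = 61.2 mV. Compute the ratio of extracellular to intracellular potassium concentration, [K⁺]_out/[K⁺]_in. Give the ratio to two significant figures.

log₁₀([out]/[in]) = E·z/(61.2) = -82.0 × 1 / 61.2 = -1.3399
[out]/[in] = 10^(-1.3399) = 0.04572

0.046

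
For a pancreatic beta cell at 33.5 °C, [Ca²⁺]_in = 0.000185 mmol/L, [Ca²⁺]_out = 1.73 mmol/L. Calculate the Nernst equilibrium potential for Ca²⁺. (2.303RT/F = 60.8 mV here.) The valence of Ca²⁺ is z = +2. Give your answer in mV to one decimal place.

120.7 mV

E = (60.8/z) · log₁₀([Ca²⁺]_out/[Ca²⁺]_in) with z = +2.
= (60.8/2) · log₁₀(1.73/0.000185) = 30.40 · log₁₀(9351)
= 30.40 · (3.9709) = 120.71 mV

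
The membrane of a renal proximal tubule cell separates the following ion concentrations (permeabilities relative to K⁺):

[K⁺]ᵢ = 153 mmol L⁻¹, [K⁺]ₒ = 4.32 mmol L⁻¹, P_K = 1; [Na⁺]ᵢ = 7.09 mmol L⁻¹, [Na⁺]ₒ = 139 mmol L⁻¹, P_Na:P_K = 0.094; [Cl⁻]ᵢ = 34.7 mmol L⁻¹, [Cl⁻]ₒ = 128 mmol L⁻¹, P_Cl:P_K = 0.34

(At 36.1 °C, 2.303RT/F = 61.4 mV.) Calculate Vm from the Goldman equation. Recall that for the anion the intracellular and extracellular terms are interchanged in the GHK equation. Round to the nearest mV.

Vm = 61.4 · log₁₀[(Σ P·[cation]ₒ + Σ P·[anion]ᵢ) / (Σ P·[cation]ᵢ + Σ P·[anion]ₒ)]
Numerator = 1×4.32 + 0.094×139 + 0.34×34.7 = 29.18
Denominator = 1×153 + 0.094×7.09 + 0.34×128 = 197.2
Vm = 61.4 · log₁₀(0.148) = 61.4 × (-0.8297) = -50.95 mV

-51 mV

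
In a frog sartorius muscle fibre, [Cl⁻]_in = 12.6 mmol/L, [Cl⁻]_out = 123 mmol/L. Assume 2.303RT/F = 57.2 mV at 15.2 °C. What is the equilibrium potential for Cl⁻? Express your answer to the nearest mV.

E = (57.2/z) · log₁₀([Cl⁻]_out/[Cl⁻]_in) with z = -1.
For an anion, dividing by z = -1 reverses the sign.
= (57.2/-1) · log₁₀(123/12.6) = -57.20 · log₁₀(9.762)
= -57.20 · (0.9895) = -56.60 mV

-57 mV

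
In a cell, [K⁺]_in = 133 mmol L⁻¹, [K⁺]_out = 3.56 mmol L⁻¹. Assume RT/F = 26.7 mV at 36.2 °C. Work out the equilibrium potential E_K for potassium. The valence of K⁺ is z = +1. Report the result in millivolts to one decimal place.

E = (26.7/z) · ln([K⁺]_out/[K⁺]_in) with z = +1.
= (26.7/1) · ln(3.56/133) = 26.70 · ln(0.02677)
= 26.70 · (-3.6206) = -96.67 mV

-96.7 mV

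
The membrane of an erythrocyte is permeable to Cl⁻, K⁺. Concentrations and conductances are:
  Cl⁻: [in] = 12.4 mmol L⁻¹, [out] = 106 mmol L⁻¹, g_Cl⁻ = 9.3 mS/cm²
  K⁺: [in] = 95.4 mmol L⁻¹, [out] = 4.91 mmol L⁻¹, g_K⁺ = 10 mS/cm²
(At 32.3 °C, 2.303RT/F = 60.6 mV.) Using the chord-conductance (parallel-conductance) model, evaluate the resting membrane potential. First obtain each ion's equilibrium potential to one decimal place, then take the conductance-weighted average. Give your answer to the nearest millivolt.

-68 mV

E_Cl⁻ = (60.6/-1)·log₁₀(106/12.4) = -56.5 mV
E_K⁺ = (60.6/1)·log₁₀(4.91/95.4) = -78.1 mV
Vm = (Σ gᵢEᵢ)/(Σ gᵢ) = (9.3·-56.5 + 10·-78.1) / (9.3 + 10)
= -1306.45 / 19.3 = -67.69 mV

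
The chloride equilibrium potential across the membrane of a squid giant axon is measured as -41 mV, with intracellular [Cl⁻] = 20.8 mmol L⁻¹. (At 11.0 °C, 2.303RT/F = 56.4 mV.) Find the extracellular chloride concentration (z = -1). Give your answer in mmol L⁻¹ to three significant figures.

Nernst: E = (56.4/-1) · log₁₀([out]/[in]), so log₁₀([out]/[in]) = -41.0 × -1 / 56.4 = 0.7270.
[out]/[in] = 10^(0.7270) = 5.333.
[out] = 5.333 × 20.8 = 110.9 mmol L⁻¹.

111 mmol L⁻¹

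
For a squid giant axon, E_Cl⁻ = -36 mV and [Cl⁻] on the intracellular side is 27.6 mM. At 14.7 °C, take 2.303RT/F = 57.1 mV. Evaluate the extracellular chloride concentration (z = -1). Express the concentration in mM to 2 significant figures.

Nernst: E = (57.1/-1) · log₁₀([out]/[in]), so log₁₀([out]/[in]) = -36.0 × -1 / 57.1 = 0.6305.
[out]/[in] = 10^(0.6305) = 4.27.
[out] = 4.27 × 27.6 = 117.9 mM.

120 mM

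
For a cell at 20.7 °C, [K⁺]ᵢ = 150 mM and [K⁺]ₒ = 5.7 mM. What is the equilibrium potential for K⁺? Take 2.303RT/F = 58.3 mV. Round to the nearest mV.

-83 mV

E = (58.3/z) · log₁₀([K⁺]_out/[K⁺]_in) with z = +1.
= (58.3/1) · log₁₀(5.7/150) = 58.30 · log₁₀(0.038)
= 58.30 · (-1.4202) = -82.80 mV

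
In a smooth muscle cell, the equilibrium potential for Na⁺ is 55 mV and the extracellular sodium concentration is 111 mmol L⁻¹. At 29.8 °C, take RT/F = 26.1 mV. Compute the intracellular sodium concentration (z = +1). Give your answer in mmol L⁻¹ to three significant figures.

Nernst: E = (26.1/1) · ln([out]/[in]), so ln([out]/[in]) = 55.0 × 1 / 26.1 = 2.1073.
[out]/[in] = e^(2.1073) = 8.226.
[in] = 111 / 8.226 = 13.49 mmol L⁻¹.

13.5 mmol L⁻¹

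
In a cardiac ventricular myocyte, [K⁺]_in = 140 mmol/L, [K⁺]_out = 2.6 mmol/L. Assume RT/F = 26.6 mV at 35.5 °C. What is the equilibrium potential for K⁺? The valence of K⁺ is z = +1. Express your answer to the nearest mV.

E = (26.6/z) · ln([K⁺]_out/[K⁺]_in) with z = +1.
= (26.6/1) · ln(2.6/140) = 26.60 · ln(0.01857)
= 26.60 · (-3.9861) = -106.03 mV

-106 mV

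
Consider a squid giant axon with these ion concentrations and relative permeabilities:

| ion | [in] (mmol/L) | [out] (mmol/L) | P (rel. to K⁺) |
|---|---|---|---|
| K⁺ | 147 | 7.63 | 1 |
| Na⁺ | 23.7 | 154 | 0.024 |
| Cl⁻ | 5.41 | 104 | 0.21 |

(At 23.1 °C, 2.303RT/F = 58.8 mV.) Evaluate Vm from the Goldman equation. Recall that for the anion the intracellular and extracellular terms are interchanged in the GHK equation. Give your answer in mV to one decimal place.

-66.6 mV

Vm = 58.8 · log₁₀[(Σ P·[cation]ₒ + Σ P·[anion]ᵢ) / (Σ P·[cation]ᵢ + Σ P·[anion]ₒ)]
Numerator = 1×7.63 + 0.024×154 + 0.21×5.41 = 12.46
Denominator = 1×147 + 0.024×23.7 + 0.21×104 = 169.4
Vm = 58.8 · log₁₀(0.073562) = 58.8 × (-1.1333) = -66.64 mV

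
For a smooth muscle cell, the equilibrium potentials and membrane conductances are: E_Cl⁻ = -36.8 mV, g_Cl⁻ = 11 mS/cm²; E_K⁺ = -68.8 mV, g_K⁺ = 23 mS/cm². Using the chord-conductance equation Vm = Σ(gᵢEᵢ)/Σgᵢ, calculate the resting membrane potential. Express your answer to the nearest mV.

Σ gᵢEᵢ = 11·(-36.8) + 23·(-68.8) = -1987.20
Σ gᵢ = 11 + 23 = 34
Vm = -1987.20 / 34 = -58.45 mV

-58 mV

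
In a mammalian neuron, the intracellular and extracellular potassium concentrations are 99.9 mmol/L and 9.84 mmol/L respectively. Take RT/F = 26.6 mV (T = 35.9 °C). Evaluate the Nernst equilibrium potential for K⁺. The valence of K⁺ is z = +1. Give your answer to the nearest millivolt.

-62 mV

E = (26.6/z) · ln([K⁺]_out/[K⁺]_in) with z = +1.
= (26.6/1) · ln(9.84/99.9) = 26.60 · ln(0.0985)
= 26.60 · (-2.3177) = -61.65 mV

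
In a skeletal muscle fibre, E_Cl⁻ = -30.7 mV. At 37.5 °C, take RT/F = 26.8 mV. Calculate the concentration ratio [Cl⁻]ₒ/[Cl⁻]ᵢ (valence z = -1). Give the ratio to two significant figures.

3.1

ln([out]/[in]) = E·z/(26.8) = -30.7 × -1 / 26.8 = 1.1455
[out]/[in] = e^(1.1455) = 3.144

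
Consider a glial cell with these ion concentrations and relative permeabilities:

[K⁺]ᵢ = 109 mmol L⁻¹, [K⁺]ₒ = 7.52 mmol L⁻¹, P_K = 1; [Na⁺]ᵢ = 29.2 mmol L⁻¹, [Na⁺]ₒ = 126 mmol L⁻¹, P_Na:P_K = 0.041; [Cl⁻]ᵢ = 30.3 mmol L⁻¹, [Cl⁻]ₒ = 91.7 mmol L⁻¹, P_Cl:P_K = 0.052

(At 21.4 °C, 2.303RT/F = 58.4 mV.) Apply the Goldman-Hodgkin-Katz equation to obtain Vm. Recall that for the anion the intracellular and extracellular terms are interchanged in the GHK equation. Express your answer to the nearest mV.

-53 mV

Vm = 58.4 · log₁₀[(Σ P·[cation]ₒ + Σ P·[anion]ᵢ) / (Σ P·[cation]ᵢ + Σ P·[anion]ₒ)]
Numerator = 1×7.52 + 0.041×126 + 0.052×30.3 = 14.26
Denominator = 1×109 + 0.041×29.2 + 0.052×91.7 = 115
Vm = 58.4 · log₁₀(0.12405) = 58.4 × (-0.9064) = -52.93 mV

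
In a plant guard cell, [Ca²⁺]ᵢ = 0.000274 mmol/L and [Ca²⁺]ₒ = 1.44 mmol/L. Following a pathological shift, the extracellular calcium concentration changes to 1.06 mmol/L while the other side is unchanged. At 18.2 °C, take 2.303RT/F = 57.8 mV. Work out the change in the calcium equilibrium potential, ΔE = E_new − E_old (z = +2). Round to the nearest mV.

E_old = (57.8/2)·log₁₀(1.44/0.000274) = 107.53 mV
E_new = (57.8/2)·log₁₀(1.06/0.000274) = 103.68 mV
ΔE = 103.68 − (107.53) = -3.85 mV

-4 mV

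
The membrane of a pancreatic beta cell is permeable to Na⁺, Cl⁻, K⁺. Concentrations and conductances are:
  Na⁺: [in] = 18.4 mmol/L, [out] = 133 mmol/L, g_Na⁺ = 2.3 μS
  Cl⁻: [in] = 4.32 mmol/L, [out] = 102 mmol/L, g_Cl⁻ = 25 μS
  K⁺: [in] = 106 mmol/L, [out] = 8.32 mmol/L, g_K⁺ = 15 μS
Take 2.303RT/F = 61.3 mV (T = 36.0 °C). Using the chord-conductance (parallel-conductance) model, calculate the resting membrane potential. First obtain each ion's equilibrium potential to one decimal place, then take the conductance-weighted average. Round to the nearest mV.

E_Na⁺ = (61.3/1)·log₁₀(133/18.4) = 52.7 mV
E_Cl⁻ = (61.3/-1)·log₁₀(102/4.32) = -84.2 mV
E_K⁺ = (61.3/1)·log₁₀(8.32/106) = -67.7 mV
Vm = (Σ gᵢEᵢ)/(Σ gᵢ) = (2.3·52.7 + 25·-84.2 + 15·-67.7) / (2.3 + 25 + 15)
= -2999.29 / 42.3 = -70.91 mV

-71 mV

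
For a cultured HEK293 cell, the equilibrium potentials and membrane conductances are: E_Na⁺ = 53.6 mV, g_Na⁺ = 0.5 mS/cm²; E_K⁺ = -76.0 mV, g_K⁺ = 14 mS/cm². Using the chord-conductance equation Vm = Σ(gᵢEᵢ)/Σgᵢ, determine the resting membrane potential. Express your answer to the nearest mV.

Σ gᵢEᵢ = 0.5·(53.6) + 14·(-76.0) = -1037.20
Σ gᵢ = 0.5 + 14 = 14.5
Vm = -1037.20 / 14.5 = -71.53 mV

-72 mV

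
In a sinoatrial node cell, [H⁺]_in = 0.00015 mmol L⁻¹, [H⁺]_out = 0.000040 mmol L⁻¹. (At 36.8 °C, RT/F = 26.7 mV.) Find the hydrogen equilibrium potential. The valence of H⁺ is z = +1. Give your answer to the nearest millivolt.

E = (26.7/z) · ln([H⁺]_out/[H⁺]_in) with z = +1.
= (26.7/1) · ln(0.000040/0.00015) = 26.70 · ln(0.2667)
= 26.70 · (-1.3218) = -35.29 mV

-35 mV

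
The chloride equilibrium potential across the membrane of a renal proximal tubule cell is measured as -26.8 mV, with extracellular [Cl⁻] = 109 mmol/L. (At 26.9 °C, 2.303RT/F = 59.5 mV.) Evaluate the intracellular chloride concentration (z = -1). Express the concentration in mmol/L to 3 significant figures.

Nernst: E = (59.5/-1) · log₁₀([out]/[in]), so log₁₀([out]/[in]) = -26.8 × -1 / 59.5 = 0.4504.
[out]/[in] = 10^(0.4504) = 2.821.
[in] = 109 / 2.821 = 38.64 mmol/L.

38.6 mmol/L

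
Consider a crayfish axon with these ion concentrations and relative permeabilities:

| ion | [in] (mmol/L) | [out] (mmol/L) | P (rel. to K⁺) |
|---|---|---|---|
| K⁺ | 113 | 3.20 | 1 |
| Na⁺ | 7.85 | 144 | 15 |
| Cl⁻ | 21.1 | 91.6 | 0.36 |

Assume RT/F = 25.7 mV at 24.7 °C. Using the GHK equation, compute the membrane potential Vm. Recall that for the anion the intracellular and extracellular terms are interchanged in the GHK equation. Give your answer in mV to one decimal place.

54.2 mV

Vm = 25.7 · ln[(Σ P·[cation]ₒ + Σ P·[anion]ᵢ) / (Σ P·[cation]ᵢ + Σ P·[anion]ₒ)]
Numerator = 1×3.20 + 15×144 + 0.36×21.1 = 2171
Denominator = 1×113 + 15×7.85 + 0.36×91.6 = 263.7
Vm = 25.7 · ln(8.2313) = 25.7 × (2.1079) = 54.17 mV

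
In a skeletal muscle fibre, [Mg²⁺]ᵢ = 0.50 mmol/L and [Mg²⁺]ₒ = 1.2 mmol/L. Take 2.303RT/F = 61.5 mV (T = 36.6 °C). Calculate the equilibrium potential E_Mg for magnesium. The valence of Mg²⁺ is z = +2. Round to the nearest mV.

12 mV

E = (61.5/z) · log₁₀([Mg²⁺]_out/[Mg²⁺]_in) with z = +2.
= (61.5/2) · log₁₀(1.2/0.50) = 30.75 · log₁₀(2.4)
= 30.75 · (0.3802) = 11.69 mV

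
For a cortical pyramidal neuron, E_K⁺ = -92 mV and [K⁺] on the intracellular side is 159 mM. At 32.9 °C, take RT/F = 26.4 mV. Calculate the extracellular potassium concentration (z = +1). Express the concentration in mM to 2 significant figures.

4.9 mM

Nernst: E = (26.4/1) · ln([out]/[in]), so ln([out]/[in]) = -92.0 × 1 / 26.4 = -3.4848.
[out]/[in] = e^(-3.4848) = 0.03066.
[out] = 0.03066 × 159 = 4.875 mM.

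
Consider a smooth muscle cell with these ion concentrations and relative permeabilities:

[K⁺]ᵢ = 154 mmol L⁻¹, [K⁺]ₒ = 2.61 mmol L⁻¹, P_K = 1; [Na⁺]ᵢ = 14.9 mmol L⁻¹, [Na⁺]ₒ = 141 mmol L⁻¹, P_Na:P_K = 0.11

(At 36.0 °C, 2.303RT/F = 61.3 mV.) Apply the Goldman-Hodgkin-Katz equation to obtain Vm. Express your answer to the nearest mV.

-57 mV

Vm = 61.3 · log₁₀[(Σ P·[cation]ₒ + Σ P·[anion]ᵢ) / (Σ P·[cation]ᵢ + Σ P·[anion]ₒ)]
Numerator = 1×2.61 + 0.11×141 = 18.12
Denominator = 1×154 + 0.11×14.9 = 155.6
Vm = 61.3 · log₁₀(0.11642) = 61.3 × (-0.9340) = -57.25 mV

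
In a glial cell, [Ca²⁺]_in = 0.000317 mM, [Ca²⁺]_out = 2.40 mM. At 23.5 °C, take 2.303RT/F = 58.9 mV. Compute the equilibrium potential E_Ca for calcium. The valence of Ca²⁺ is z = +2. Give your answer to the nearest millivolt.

114 mV

E = (58.9/z) · log₁₀([Ca²⁺]_out/[Ca²⁺]_in) with z = +2.
= (58.9/2) · log₁₀(2.40/0.000317) = 29.45 · log₁₀(7571)
= 29.45 · (3.8792) = 114.24 mV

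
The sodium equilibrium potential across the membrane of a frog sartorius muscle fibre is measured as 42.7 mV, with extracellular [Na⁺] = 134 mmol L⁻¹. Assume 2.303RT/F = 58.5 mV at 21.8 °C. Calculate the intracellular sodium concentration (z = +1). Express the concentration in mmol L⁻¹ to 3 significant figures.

25.0 mmol L⁻¹

Nernst: E = (58.5/1) · log₁₀([out]/[in]), so log₁₀([out]/[in]) = 42.7 × 1 / 58.5 = 0.7299.
[out]/[in] = 10^(0.7299) = 5.369.
[in] = 134 / 5.369 = 24.96 mmol L⁻¹.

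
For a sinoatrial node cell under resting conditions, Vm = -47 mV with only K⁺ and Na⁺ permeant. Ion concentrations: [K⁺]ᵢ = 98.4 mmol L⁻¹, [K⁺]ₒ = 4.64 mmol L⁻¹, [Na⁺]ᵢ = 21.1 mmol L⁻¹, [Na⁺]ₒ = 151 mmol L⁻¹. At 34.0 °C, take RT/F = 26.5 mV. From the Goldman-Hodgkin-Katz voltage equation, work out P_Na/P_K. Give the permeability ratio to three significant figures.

0.0818

Let α = P_Na/P_K. GHK: Vm = 26.5·ln[(Kₒ + α·Naₒ)/(Kᵢ + α·Naᵢ)].
e^(Vm/26.5) = e^(-47.0/26.5) = 0.16972
So 0.16972·(Kᵢ + α·Naᵢ) = Kₒ + α·Naₒ → α = (0.16972·98.4 − 4.64) / (151.0 − 0.16972·21.1)
α = (16.7 − 4.64) / (151.0 − 3.581) = 12.06/147.4 = 0.08181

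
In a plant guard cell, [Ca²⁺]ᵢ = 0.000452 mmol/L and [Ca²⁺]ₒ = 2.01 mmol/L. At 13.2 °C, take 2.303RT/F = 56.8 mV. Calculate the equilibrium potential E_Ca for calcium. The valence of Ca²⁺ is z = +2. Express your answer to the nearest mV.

E = (56.8/z) · log₁₀([Ca²⁺]_out/[Ca²⁺]_in) with z = +2.
= (56.8/2) · log₁₀(2.01/0.000452) = 28.40 · log₁₀(4447)
= 28.40 · (3.6481) = 103.60 mV

104 mV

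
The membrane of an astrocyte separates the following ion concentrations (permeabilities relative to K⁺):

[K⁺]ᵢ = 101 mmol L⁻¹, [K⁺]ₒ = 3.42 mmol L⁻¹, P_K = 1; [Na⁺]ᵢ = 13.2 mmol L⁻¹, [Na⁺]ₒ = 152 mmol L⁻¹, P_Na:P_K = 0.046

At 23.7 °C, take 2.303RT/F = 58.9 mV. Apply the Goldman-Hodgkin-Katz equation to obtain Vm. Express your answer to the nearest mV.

Vm = 58.9 · log₁₀[(Σ P·[cation]ₒ + Σ P·[anion]ᵢ) / (Σ P·[cation]ᵢ + Σ P·[anion]ₒ)]
Numerator = 1×3.42 + 0.046×152 = 10.41
Denominator = 1×101 + 0.046×13.2 = 101.6
Vm = 58.9 · log₁₀(0.10247) = 58.9 × (-0.9894) = -58.28 mV

-58 mV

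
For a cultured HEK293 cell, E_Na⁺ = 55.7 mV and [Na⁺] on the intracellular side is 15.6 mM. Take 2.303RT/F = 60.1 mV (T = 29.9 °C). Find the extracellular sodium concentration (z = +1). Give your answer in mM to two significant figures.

Nernst: E = (60.1/1) · log₁₀([out]/[in]), so log₁₀([out]/[in]) = 55.7 × 1 / 60.1 = 0.9268.
[out]/[in] = 10^(0.9268) = 8.449.
[out] = 8.449 × 15.6 = 131.8 mM.

130 mM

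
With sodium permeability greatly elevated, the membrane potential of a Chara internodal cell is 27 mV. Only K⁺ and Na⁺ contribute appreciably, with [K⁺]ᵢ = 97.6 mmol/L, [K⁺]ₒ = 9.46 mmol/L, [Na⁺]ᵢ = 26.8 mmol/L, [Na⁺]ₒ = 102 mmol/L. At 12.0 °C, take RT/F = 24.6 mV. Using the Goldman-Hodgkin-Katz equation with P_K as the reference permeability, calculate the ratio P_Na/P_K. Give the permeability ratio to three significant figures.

13.1

Let α = P_Na/P_K. GHK: Vm = 24.6·ln[(Kₒ + α·Naₒ)/(Kᵢ + α·Naᵢ)].
e^(Vm/24.6) = e^(27.0/24.6) = 2.9968
So 2.9968·(Kᵢ + α·Naᵢ) = Kₒ + α·Naₒ → α = (2.9968·97.6 − 9.46) / (102.0 − 2.9968·26.8)
α = (292.5 − 9.46) / (102.0 − 80.32) = 283/21.68 = 13.05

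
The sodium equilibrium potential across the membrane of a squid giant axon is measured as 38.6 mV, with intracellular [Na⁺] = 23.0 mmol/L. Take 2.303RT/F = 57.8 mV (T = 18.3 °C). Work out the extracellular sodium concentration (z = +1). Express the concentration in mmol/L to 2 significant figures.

110 mmol/L

Nernst: E = (57.8/1) · log₁₀([out]/[in]), so log₁₀([out]/[in]) = 38.6 × 1 / 57.8 = 0.6678.
[out]/[in] = 10^(0.6678) = 4.654.
[out] = 4.654 × 23.0 = 107 mmol/L.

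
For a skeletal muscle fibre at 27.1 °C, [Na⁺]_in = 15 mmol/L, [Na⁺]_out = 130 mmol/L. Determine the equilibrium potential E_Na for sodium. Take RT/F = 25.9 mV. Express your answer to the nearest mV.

56 mV

E = (25.9/z) · ln([Na⁺]_out/[Na⁺]_in) with z = +1.
= (25.9/1) · ln(130/15) = 25.90 · ln(8.667)
= 25.90 · (2.1595) = 55.93 mV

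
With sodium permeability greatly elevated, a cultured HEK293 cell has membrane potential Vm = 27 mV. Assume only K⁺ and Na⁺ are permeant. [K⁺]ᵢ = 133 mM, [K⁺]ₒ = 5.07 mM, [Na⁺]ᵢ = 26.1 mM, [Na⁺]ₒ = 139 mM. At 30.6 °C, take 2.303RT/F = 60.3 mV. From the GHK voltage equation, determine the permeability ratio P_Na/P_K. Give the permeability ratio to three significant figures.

Let α = P_Na/P_K. GHK: Vm = 60.3·log₁₀[(Kₒ + α·Naₒ)/(Kᵢ + α·Naᵢ)].
10^(Vm/60.3) = 10^(27.0/60.3) = 2.8039
So 2.8039·(Kᵢ + α·Naᵢ) = Kₒ + α·Naₒ → α = (2.8039·133.0 − 5.07) / (139.0 − 2.8039·26.1)
α = (372.9 − 5.07) / (139.0 − 73.18) = 367.8/65.82 = 5.589

5.59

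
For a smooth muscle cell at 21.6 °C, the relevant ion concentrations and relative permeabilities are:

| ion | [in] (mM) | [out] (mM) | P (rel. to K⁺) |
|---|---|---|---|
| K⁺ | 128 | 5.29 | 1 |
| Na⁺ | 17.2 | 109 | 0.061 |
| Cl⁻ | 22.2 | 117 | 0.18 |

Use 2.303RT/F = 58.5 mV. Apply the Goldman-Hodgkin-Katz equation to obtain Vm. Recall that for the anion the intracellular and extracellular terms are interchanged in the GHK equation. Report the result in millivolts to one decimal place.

Vm = 58.5 · log₁₀[(Σ P·[cation]ₒ + Σ P·[anion]ᵢ) / (Σ P·[cation]ᵢ + Σ P·[anion]ₒ)]
Numerator = 1×5.29 + 0.061×109 + 0.18×22.2 = 15.93
Denominator = 1×128 + 0.061×17.2 + 0.18×117 = 150.1
Vm = 58.5 · log₁₀(0.10616) = 58.5 × (-0.9741) = -56.98 mV

-57.0 mV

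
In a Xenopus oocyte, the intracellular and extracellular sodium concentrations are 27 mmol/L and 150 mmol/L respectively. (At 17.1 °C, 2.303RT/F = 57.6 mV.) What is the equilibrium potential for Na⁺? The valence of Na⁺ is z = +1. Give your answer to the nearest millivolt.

E = (57.6/z) · log₁₀([Na⁺]_out/[Na⁺]_in) with z = +1.
= (57.6/1) · log₁₀(150/27) = 57.60 · log₁₀(5.556)
= 57.60 · (0.7447) = 42.90 mV

43 mV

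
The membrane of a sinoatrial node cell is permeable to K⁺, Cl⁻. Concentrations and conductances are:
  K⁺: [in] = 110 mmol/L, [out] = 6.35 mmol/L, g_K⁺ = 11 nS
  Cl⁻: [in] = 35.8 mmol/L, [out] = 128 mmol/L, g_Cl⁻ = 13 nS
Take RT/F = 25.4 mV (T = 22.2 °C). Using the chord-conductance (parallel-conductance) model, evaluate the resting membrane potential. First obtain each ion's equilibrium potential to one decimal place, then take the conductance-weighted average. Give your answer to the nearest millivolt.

-51 mV

E_K⁺ = (25.4/1)·ln(6.35/110) = -72.4 mV
E_Cl⁻ = (25.4/-1)·ln(128/35.8) = -32.4 mV
Vm = (Σ gᵢEᵢ)/(Σ gᵢ) = (11·-72.4 + 13·-32.4) / (11 + 13)
= -1217.60 / 24 = -50.73 mV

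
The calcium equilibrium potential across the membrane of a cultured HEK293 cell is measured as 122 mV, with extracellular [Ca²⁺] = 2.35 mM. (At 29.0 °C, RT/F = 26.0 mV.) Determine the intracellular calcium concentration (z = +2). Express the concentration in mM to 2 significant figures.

Nernst: E = (26.0/2) · ln([out]/[in]), so ln([out]/[in]) = 122.0 × 2 / 26.0 = 9.3846.
[out]/[in] = e^(9.3846) = 1.19e+04.
[in] = 2.35 / 1.19e+04 = 0.0001974 mM.

0.00020 mM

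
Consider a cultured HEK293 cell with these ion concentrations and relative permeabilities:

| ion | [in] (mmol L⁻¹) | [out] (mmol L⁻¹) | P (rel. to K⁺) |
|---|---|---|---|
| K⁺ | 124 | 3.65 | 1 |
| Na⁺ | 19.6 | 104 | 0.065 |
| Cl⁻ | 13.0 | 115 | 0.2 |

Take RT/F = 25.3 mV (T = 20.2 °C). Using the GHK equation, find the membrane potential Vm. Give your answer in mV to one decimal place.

-61.6 mV

Vm = 25.3 · ln[(Σ P·[cation]ₒ + Σ P·[anion]ᵢ) / (Σ P·[cation]ᵢ + Σ P·[anion]ₒ)]
Numerator = 1×3.65 + 0.065×104 + 0.2×13.0 = 13.01
Denominator = 1×124 + 0.065×19.6 + 0.2×115 = 148.3
Vm = 25.3 · ln(0.087743) = 25.3 × (-2.4333) = -61.56 mV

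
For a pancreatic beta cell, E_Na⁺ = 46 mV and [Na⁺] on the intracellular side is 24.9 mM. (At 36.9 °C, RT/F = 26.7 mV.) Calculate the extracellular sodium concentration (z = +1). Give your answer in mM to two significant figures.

Nernst: E = (26.7/1) · ln([out]/[in]), so ln([out]/[in]) = 46.0 × 1 / 26.7 = 1.7228.
[out]/[in] = e^(1.7228) = 5.6.
[out] = 5.6 × 24.9 = 139.5 mM.

140 mM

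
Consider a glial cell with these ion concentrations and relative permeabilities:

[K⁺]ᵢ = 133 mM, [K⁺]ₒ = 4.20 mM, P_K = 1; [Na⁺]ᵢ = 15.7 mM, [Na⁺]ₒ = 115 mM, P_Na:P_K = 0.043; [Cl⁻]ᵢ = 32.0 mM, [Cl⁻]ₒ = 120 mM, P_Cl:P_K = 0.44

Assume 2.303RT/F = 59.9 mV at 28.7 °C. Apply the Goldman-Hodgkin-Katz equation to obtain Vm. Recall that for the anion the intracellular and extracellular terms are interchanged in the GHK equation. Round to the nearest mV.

-54 mV

Vm = 59.9 · log₁₀[(Σ P·[cation]ₒ + Σ P·[anion]ᵢ) / (Σ P·[cation]ᵢ + Σ P·[anion]ₒ)]
Numerator = 1×4.20 + 0.043×115 + 0.44×32.0 = 23.23
Denominator = 1×133 + 0.043×15.7 + 0.44×120 = 186.5
Vm = 59.9 · log₁₀(0.12455) = 59.9 × (-0.9047) = -54.19 mV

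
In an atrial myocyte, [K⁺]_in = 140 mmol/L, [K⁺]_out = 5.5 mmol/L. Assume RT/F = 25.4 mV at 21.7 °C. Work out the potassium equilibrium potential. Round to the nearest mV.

E = (25.4/z) · ln([K⁺]_out/[K⁺]_in) with z = +1.
= (25.4/1) · ln(5.5/140) = 25.40 · ln(0.03929)
= 25.40 · (-3.2369) = -82.22 mV

-82 mV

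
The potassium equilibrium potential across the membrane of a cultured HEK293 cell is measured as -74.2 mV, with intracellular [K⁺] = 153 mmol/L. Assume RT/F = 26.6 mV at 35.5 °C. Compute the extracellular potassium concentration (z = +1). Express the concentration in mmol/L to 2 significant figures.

Nernst: E = (26.6/1) · ln([out]/[in]), so ln([out]/[in]) = -74.2 × 1 / 26.6 = -2.7895.
[out]/[in] = e^(-2.7895) = 0.06145.
[out] = 0.06145 × 153 = 9.402 mmol/L.

9.4 mmol/L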